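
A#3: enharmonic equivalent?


Working:
Enharmonic notes sound the same pitch but are spelled with different letter names
A# and Bb name the same pitch class
= Bb3


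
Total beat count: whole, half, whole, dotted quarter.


Let's work it out.
Beat values:
  whole = 4 beats
  half = 2 beats
  whole = 4 beats
  dotted quarter = 1.5 beats
Sum = 4 + 2 + 4 + 1.5
= 11.5 beats


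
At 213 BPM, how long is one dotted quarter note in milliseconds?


Step by step:
One quarter-note beat = 60000 / BPM = 60000 / 213 ms
Dotted quarter note = 3/2 × quarter note
Duration = 3/2 × 60000 / 213 = 90000 / 213
= 422.5 ms


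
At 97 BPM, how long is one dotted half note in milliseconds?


Solution.
One quarter-note beat = 60000 / BPM = 60000 / 97 ms
Dotted half note = 3 × quarter note
Duration = 3 × 60000 / 97 = 180000 / 97
= 1855.7 ms


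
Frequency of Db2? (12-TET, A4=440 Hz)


Let's work it out.
f = 440 × 2^(n/12) where n = semitones from A4
Db2: -32 semitones from A4
f = 440 × 2^(-32/12)
f = 69.30 Hz


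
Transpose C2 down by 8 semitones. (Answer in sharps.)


Let's work it out.
C2: chromatic position 0 in octave 2 → absolute = 2×12 + 0 = 24
Transpose down 8: 24 - 8 = 16
16 = 1×12 + 4 → E in octave 1
Result = E1


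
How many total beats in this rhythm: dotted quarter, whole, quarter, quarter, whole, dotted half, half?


Reasoning:
Beat values:
  dotted quarter = 1.5 beats
  whole = 4 beats
  quarter = 1 beat
  quarter = 1 beat
  whole = 4 beats
  dotted half = 3 beats
  half = 2 beats
Sum = 1.5 + 4 + 1 + 1 + 4 + 3 + 2
= 16.5 beats


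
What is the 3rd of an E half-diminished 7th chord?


Half-diminished 7th chord = root + minor 3rd + diminished 5th + minor 7th
Seventh chords stack in thirds, so the letter names are E-G-B-D
Root: E
Minor 3rd above E: G
Diminished 5th above E: Bb
Minor 7th above E: D
The 3rd = G


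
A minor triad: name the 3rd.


Let's work it out.
Minor triad = root + minor 3rd (3 semitones) + perfect 5th (7 semitones)
A triad on A stacks thirds, so the chord tones use letter names A-C-E
Root: A
Minor 3rd above A: C
Perfect 5th above A: E
The 3rd = C


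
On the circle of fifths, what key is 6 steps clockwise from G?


Solution.
Each clockwise step on the circle of fifths moves up a perfect 5th
From G: G → D → A → E → B → F#/Gb → Db
= Db


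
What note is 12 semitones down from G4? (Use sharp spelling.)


Let's work it out.
G4: chromatic position 7 in octave 4 → absolute = 4×12 + 7 = 55
Transpose down 12: 55 - 12 = 43
43 = 3×12 + 7 → G in octave 3
Result = G3


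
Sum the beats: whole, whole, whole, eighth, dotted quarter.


Let's work it out.
Beat values:
  whole = 4 beats
  whole = 4 beats
  whole = 4 beats
  eighth = 0.5 beats
  dotted quarter = 1.5 beats
Sum = 4 + 4 + 4 + 0.5 + 1.5
= 14 beats


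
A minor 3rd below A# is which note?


Solution.
A 3rd spans 3 letter names, so from A we land on F
A minor 3rd = 3 semitones below A#
Spell F at that pitch: F##
= F##


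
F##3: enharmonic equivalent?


Enharmonic notes sound the same pitch but are spelled with different letter names
F## and G name the same pitch class
= G3


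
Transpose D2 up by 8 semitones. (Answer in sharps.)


Step by step:
D2: chromatic position 2 in octave 2 → absolute = 2×12 + 2 = 26
Transpose up 8: 26 + 8 = 34
34 = 2×12 + 10 → A# in octave 2
Result = A#2


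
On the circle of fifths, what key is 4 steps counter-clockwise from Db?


Reasoning:
Each counter-clockwise step moves down a perfect 5th (= up a perfect 4th)
From Db: Db → F#/Gb → B → E → A
= A


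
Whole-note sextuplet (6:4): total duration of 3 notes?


Let's work it out.
Sextuplet: 6 notes occupy the space of 4 whole notes
Space = 4 × 4 = 16 beats
Each sextuplet note = 16 / 6 = 8/3 beats
3 notes = 3 × 8/3 = 8
= 8 beats


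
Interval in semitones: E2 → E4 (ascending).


Reasoning:
Absolute semitone position = octave×12 + chromatic position
E2: 2×12 + 4 = 28
E4: 4×12 + 4 = 52
Difference = 52 - 28 = 24
= 24 semitones


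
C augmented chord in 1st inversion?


Working:
Root position: C E G#
1st inversion: move root up an octave
Bass note: E
Notes (bottom to top) = E G# C


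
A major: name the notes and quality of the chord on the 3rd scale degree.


Step by step:
A major scale: A B C# D E F# G#
Diatonic triad on degree 3 stacks scale notes 3, 5, 7: C# E G#
C#→E = 3 semitones; C#→G# = 7 semitones → minor triad
= C# E G# (minor)


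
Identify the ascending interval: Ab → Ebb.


Letter names: A → E spans 5 letter names → a 5th
Semitones: Ab → Ebb = 6 half-steps
A 5th of 6 semitones is a diminished 5th
= diminished 5th


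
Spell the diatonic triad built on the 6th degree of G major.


Step by step:
G major scale: G A B C D E F#
Diatonic triad on degree 6 stacks scale notes 6, 1, 3: E G B
E→G = 3 semitones; E→B = 7 semitones → minor triad
= E G B (minor)


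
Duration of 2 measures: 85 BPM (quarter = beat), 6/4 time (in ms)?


Step by step:
Quarter-note beat duration = 60000 / 85 ms
Beats per measure (6/4) = 6
One measure = 6 × 60000 / 85 = 360000 / 85 ms
2 measures = 2 × 360000 / 85 = 720000 / 85
= 8470.6 ms


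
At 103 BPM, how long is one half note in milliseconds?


Solution.
One quarter-note beat = 60000 / BPM = 60000 / 103 ms
Half note = 2 × quarter note
Duration = 2 × 60000 / 103 = 120000 / 103
= 1165.0 ms


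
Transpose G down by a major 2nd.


major 2nd: 2 letter names, 2 semitones
Letter: G - 1 → F
Pitch: G - 2 semitones, spelled as an F → F
= F


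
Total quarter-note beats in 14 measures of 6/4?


Time signature 6/4: the bottom number 4 means the quarter note gets one count
The top number 6 means 6 quarter-note beats per measure
Total = 6 × 14 measures
= 84 quarter-note beats


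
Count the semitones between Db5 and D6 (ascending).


Absolute semitone position = octave×12 + chromatic position
Db5: 5×12 + 1 = 61
D6: 6×12 + 2 = 74
Difference = 74 - 61 = 13
= 13 semitones


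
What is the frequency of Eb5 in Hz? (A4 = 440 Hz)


Working:
f = 440 × 2^(n/12) where n = semitones from A4
Eb5: 6 semitones from A4
f = 440 × 2^(6/12)
f = 622.25 Hz


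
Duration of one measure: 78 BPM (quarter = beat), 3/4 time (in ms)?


Let's work it out.
Quarter-note beat duration = 60000 / 78 ms
Beats per measure (3/4) = 3
One measure = 3 × 60000 / 78 = 180000 / 78 ms
= 2307.7 ms


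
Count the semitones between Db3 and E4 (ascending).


Let's work it out.
Absolute semitone position = octave×12 + chromatic position
Db3: 3×12 + 1 = 37
E4: 4×12 + 4 = 52
Difference = 52 - 37 = 15
= 15 semitones


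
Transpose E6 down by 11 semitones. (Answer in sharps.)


Working:
E6: chromatic position 4 in octave 6 → absolute = 6×12 + 4 = 76
Transpose down 11: 76 - 11 = 65
65 = 5×12 + 5 → F in octave 5
Result = F5


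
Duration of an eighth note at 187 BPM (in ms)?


Let's work it out.
One quarter-note beat = 60000 / BPM = 60000 / 187 ms
Eighth note = 1/2 × quarter note
Duration = 1/2 × 60000 / 187 = 30000 / 187
= 160.4 ms


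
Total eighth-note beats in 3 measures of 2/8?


Reasoning:
Time signature 2/8: the bottom number 8 means the eighth note gets one count
The top number 2 means 2 eighth-note beats per measure
Total = 2 × 3 measures
= 6 eighth-note beats


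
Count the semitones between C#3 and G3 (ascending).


Absolute semitone position = octave×12 + chromatic position
C#3: 3×12 + 1 = 37
G3: 3×12 + 7 = 43
Difference = 43 - 37 = 6
= 6 semitones


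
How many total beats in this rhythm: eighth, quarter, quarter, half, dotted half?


Let's work it out.
Beat values:
  eighth = 0.5 beats
  quarter = 1 beat
  quarter = 1 beat
  half = 2 beats
  dotted half = 3 beats
Sum = 0.5 + 1 + 1 + 2 + 3
= 7.5 beats


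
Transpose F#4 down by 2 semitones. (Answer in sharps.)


Solution.
F#4: chromatic position 6 in octave 4 → absolute = 4×12 + 6 = 54
Transpose down 2: 54 - 2 = 52
52 = 4×12 + 4 → E in octave 4
Result = E4


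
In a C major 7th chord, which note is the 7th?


Working:
Major 7th chord = root + major 3rd + perfect 5th + major 7th
Seventh chords stack in thirds, so the letter names are C-E-G-B
Root: C
Major 3rd above C: E
Perfect 5th above C: G
Major 7th above C: B
The 7th = B


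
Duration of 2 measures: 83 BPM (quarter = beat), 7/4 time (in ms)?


Quarter-note beat duration = 60000 / 83 ms
Beats per measure (7/4) = 7
One measure = 7 × 60000 / 83 = 420000 / 83 ms
2 measures = 2 × 420000 / 83 = 840000 / 83
= 10120.5 ms


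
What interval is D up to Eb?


Solution.
Letter names: D → E spans 2 letter names → a 2nd
Semitones: D → Eb = 1 half-step
A 2nd of 1 semitone is a minor 2nd
= minor 2nd


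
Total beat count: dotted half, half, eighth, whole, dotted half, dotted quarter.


Beat values:
  dotted half = 3 beats
  half = 2 beats
  eighth = 0.5 beats
  whole = 4 beats
  dotted half = 3 beats
  dotted quarter = 1.5 beats
Sum = 3 + 2 + 0.5 + 4 + 3 + 1.5
= 14 beats


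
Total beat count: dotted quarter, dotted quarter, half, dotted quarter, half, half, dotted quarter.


Beat values:
  dotted quarter = 1.5 beats
  dotted quarter = 1.5 beats
  half = 2 beats
  dotted quarter = 1.5 beats
  half = 2 beats
  half = 2 beats
  dotted quarter = 1.5 beats
Sum = 1.5 + 1.5 + 2 + 1.5 + 2 + 2 + 1.5
= 12 beats


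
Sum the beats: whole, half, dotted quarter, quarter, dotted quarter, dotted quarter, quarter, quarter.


Let's work it out.
Beat values:
  whole = 4 beats
  half = 2 beats
  dotted quarter = 1.5 beats
  quarter = 1 beat
  dotted quarter = 1.5 beats
  dotted quarter = 1.5 beats
  quarter = 1 beat
  quarter = 1 beat
Sum = 4 + 2 + 1.5 + 1 + 1.5 + 1.5 + 1 + 1
= 13.5 beats


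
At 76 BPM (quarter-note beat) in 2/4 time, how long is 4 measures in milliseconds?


Solution.
Quarter-note beat duration = 60000 / 76 ms
Beats per measure (2/4) = 2
One measure = 2 × 60000 / 76 = 120000 / 76 ms
4 measures = 4 × 120000 / 76 = 480000 / 76
= 6315.8 ms


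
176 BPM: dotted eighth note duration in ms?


Step by step:
One quarter-note beat = 60000 / BPM = 60000 / 176 ms
Dotted eighth note = 3/4 × quarter note
Duration = 3/4 × 60000 / 176 = 45000 / 176
= 255.7 ms


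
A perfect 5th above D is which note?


Let's work it out.
A 5th spans 5 letter names, so from D we land on A
A perfect 5th = 7 semitones above D
Spell A at that pitch: A
= A


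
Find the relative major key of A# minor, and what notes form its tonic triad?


Let's work it out.
The relative major shares the key signature and is a minor 3rd above the minor tonic
A minor 3rd above A# is C#
→ relative major of A# minor is C# major
Tonic triad of C# major = root + major 3rd + perfect 5th = C# E# G#
= C# major; triad = C# E# G#


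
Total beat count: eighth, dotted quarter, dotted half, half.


Solution.
Beat values:
  eighth = 0.5 beats
  dotted quarter = 1.5 beats
  dotted half = 3 beats
  half = 2 beats
Sum = 0.5 + 1.5 + 3 + 2
= 7 beats


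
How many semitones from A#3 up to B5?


Step by step:
Absolute semitone position = octave×12 + chromatic position
A#3: 3×12 + 10 = 46
B5: 5×12 + 11 = 71
Difference = 71 - 46 = 25
= 25 semitones


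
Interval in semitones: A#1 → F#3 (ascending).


Reasoning:
Absolute semitone position = octave×12 + chromatic position
A#1: 1×12 + 10 = 22
F#3: 3×12 + 6 = 42
Difference = 42 - 22 = 20
= 20 semitones


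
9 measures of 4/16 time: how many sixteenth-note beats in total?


Time signature 4/16: the bottom number 16 means the sixteenth note gets one count
The top number 4 means 4 sixteenth-note beats per measure
Total = 4 × 9 measures
= 36 sixteenth-note beats


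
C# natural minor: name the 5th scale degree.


Natural minor scale pattern: W-H-W-W-H-W-W (2-1-2-2-1-2-2 semitones)
Starting from C#:
  C# + 2 semitones → D#
  D# + 1 semitone → E
  E + 2 semitones → F#
  F# + 2 semitones → G#
  G# + 1 semitone → A
  A + 2 semitones → B
  B + 2 semitones → C#
Scale: C# D# E F# G# A B
Degree 5 = G#


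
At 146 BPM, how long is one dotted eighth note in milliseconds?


One quarter-note beat = 60000 / BPM = 60000 / 146 ms
Dotted eighth note = 3/4 × quarter note
Duration = 3/4 × 60000 / 146 = 45000 / 146
= 308.2 ms


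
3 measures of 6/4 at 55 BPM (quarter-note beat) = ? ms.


Reasoning:
Quarter-note beat duration = 60000 / 55 ms
Beats per measure (6/4) = 6
One measure = 6 × 60000 / 55 = 360000 / 55 ms
3 measures = 3 × 360000 / 55 = 1080000 / 55
= 19636.4 ms


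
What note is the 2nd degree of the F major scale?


Let's work it out.
Major scale pattern: W-W-H-W-W-W-H (2-2-1-2-2-2-1 semitones)
Starting from F:
  F + 2 semitones → G
  G + 2 semitones → A
  A + 1 semitone → Bb
  Bb + 2 semitones → C
  C + 2 semitones → D
  D + 2 semitones → E
  E + 1 semitone → F
Scale: F G A Bb C D E
Degree 2 = G


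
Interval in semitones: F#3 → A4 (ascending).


Solution.
Absolute semitone position = octave×12 + chromatic position
F#3: 3×12 + 6 = 42
A4: 4×12 + 9 = 57
Difference = 57 - 42 = 15
= 15 semitones


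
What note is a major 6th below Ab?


A 6th spans 6 letter names, so from A we land on C
A major 6th = 9 semitones below Ab
Spell C at that pitch: Cb
= Cb


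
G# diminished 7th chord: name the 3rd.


Solution.
Diminished 7th chord = root + minor 3rd + diminished 5th + diminished 7th
Seventh chords stack in thirds, so the letter names are G-B-D-F
Root: G#
Minor 3rd above G#: B
Diminished 5th above G#: D
Diminished 7th above G#: F
The 3rd = B


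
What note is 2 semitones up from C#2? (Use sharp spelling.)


Let's work it out.
C#2: chromatic position 1 in octave 2 → absolute = 2×12 + 1 = 25
Transpose up 2: 25 + 2 = 27
27 = 2×12 + 3 → D# in octave 2
Result = D#2


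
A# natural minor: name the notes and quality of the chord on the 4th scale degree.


Solution.
A# natural minor scale: A# B# C# D# E# F# G#
Diatonic triad on degree 4 stacks scale notes 4, 6, 1: D# F# A#
D#→F# = 3 semitones; D#→A# = 7 semitones → minor triad
= D# F# A# (minor)


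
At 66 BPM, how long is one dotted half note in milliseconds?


One quarter-note beat = 60000 / BPM = 60000 / 66 ms
Dotted half note = 3 × quarter note
Duration = 3 × 60000 / 66 = 180000 / 66
= 2727.3 ms


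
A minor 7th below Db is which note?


A 7th spans 7 letter names, so from D we land on E
A minor 7th = 10 semitones below Db
Spell E at that pitch: Eb
= Eb


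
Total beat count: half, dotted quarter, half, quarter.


Beat values:
  half = 2 beats
  dotted quarter = 1.5 beats
  half = 2 beats
  quarter = 1 beat
Sum = 2 + 1.5 + 2 + 1
= 6.5 beats


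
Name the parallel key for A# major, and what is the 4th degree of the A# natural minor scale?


Parallel keys share the same tonic but differ in mode
A# major → parallel is A# minor
A# natural minor scale: A# B# C# D# E# F# G#
= A# minor; 4th degree = D#


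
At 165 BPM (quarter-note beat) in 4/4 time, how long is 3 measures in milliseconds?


Solution.
Quarter-note beat duration = 60000 / 165 ms
Beats per measure (4/4) = 4
One measure = 4 × 60000 / 165 = 240000 / 165 ms
3 measures = 3 × 240000 / 165 = 720000 / 165
= 4363.6 ms


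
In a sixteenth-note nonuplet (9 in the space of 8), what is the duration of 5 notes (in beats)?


Reasoning:
Nonuplet: 9 notes occupy the space of 8 sixteenth notes
Space = 8 × 1/4 = 2 beats
Each nonuplet note = 2 / 9 = 2/9 beats
5 notes = 5 × 2/9 = 10/9
= 10/9 beats


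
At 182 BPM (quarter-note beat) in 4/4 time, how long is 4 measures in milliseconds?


Let's work it out.
Quarter-note beat duration = 60000 / 182 ms
Beats per measure (4/4) = 4
One measure = 4 × 60000 / 182 = 240000 / 182 ms
4 measures = 4 × 240000 / 182 = 960000 / 182
= 5274.7 ms


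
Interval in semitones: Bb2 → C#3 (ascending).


Let's work it out.
Absolute semitone position = octave×12 + chromatic position
Bb2: 2×12 + 10 = 34
C#3: 3×12 + 1 = 37
Difference = 37 - 34 = 3
= 3 semitones


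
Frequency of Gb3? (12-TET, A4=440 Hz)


f = 440 × 2^(n/12) where n = semitones from A4
Gb3: -15 semitones from A4
f = 440 × 2^(-15/12)
f = 185.00 Hz


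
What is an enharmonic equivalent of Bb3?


Solution.
Enharmonic notes sound the same pitch but are spelled with different letter names
Bb and A# name the same pitch class
= A#3


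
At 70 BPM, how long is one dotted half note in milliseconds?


Working:
One quarter-note beat = 60000 / BPM = 60000 / 70 ms
Dotted half note = 3 × quarter note
Duration = 3 × 60000 / 70 = 180000 / 70
= 2571.4 ms


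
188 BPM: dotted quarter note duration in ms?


Solution.
One quarter-note beat = 60000 / BPM = 60000 / 188 ms
Dotted quarter note = 3/2 × quarter note
Duration = 3/2 × 60000 / 188 = 90000 / 188
= 478.7 ms


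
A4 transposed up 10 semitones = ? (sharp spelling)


A4: chromatic position 9 in octave 4 → absolute = 4×12 + 9 = 57
Transpose up 10: 57 + 10 = 67
67 = 5×12 + 7 → G in octave 5
Result = G5


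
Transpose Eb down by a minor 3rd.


minor 3rd: 3 letter names, 3 semitones
Letter: E - 2 → C
Pitch: Eb - 3 semitones, spelled as a C → C
= C


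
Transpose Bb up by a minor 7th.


minor 7th: 7 letter names, 10 semitones
Letter: B + 6 → A
Pitch: Bb + 10 semitones, spelled as an A → Ab
= Ab


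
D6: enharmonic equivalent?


Enharmonic notes sound the same pitch but are spelled with different letter names
D and C## name the same pitch class
= C##6


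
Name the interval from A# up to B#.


Letter names: A → B spans 2 letter names → a 2nd
Semitones: A# → B# = 2 half-steps
A 2nd of 2 semitones is a major 2nd
= major 2nd


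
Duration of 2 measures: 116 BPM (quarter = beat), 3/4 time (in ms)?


Step by step:
Quarter-note beat duration = 60000 / 116 ms
Beats per measure (3/4) = 3
One measure = 3 × 60000 / 116 = 180000 / 116 ms
2 measures = 2 × 180000 / 116 = 360000 / 116
= 3103.4 ms


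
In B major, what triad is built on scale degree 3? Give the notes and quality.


B major scale: B C# D# E F# G# A#
Diatonic triad on degree 3 stacks scale notes 3, 5, 7: D# F# A#
D#→F# = 3 semitones; D#→A# = 7 semitones → minor triad
= D# F# A# (minor)


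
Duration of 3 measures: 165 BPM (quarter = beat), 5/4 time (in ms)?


Working:
Quarter-note beat duration = 60000 / 165 ms
Beats per measure (5/4) = 5
One measure = 5 × 60000 / 165 = 300000 / 165 ms
3 measures = 3 × 300000 / 165 = 900000 / 165
= 5454.5 ms


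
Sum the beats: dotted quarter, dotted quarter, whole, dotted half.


Reasoning:
Beat values:
  dotted quarter = 1.5 beats
  dotted quarter = 1.5 beats
  whole = 4 beats
  dotted half = 3 beats
Sum = 1.5 + 1.5 + 4 + 3
= 10 beats


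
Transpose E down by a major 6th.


Let's work it out.
major 6th: 6 letter names, 9 semitones
Letter: E - 5 → G
Pitch: E - 9 semitones, spelled as a G → G
= G


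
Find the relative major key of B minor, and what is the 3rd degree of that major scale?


Reasoning:
The relative major shares the key signature and is a minor 3rd above the minor tonic
A minor 3rd above B is D
→ relative major of B minor is D major
D major scale: D E F# G A B C#
= D major; 3rd degree = F#


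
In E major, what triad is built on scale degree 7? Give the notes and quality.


Step by step:
E major scale: E F# G# A B C# D#
Diatonic triad on degree 7 stacks scale notes 7, 2, 4: D# F# A
D#→F# = 3 semitones; D#→A = 6 semitones → diminished triad
= D# F# A (diminished)


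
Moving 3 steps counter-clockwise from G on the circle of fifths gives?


Solution.
Each counter-clockwise step moves down a perfect 5th (= up a perfect 4th)
From G: G → C → F → Bb
= Bb


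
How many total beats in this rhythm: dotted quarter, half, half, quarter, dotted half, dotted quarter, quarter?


Working:
Beat values:
  dotted quarter = 1.5 beats
  half = 2 beats
  half = 2 beats
  quarter = 1 beat
  dotted half = 3 beats
  dotted quarter = 1.5 beats
  quarter = 1 beat
Sum = 1.5 + 2 + 2 + 1 + 3 + 1.5 + 1
= 12 beats


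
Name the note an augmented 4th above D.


Working:
A 4th spans 4 letter names, so from D we land on G
An augmented 4th = 6 semitones above D
Spell G at that pitch: G#
= G#


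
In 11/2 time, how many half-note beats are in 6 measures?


Reasoning:
Time signature 11/2: the bottom number 2 means the half note gets one count
The top number 11 means 11 half-note beats per measure
Total = 11 × 6 measures
= 66 half-note beats


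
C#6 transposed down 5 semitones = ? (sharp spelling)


Reasoning:
C#6: chromatic position 1 in octave 6 → absolute = 6×12 + 1 = 73
Transpose down 5: 73 - 5 = 68
68 = 5×12 + 8 → G# in octave 5
Result = G#5


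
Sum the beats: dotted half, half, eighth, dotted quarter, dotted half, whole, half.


Working:
Beat values:
  dotted half = 3 beats
  half = 2 beats
  eighth = 0.5 beats
  dotted quarter = 1.5 beats
  dotted half = 3 beats
  whole = 4 beats
  half = 2 beats
Sum = 3 + 2 + 0.5 + 1.5 + 3 + 4 + 2
= 16 beats


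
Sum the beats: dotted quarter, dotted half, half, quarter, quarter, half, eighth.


Working:
Beat values:
  dotted quarter = 1.5 beats
  dotted half = 3 beats
  half = 2 beats
  quarter = 1 beat
  quarter = 1 beat
  half = 2 beats
  eighth = 0.5 beats
Sum = 1.5 + 3 + 2 + 1 + 1 + 2 + 0.5
= 11 beats


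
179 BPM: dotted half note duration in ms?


Solution.
One quarter-note beat = 60000 / BPM = 60000 / 179 ms
Dotted half note = 3 × quarter note
Duration = 3 × 60000 / 179 = 180000 / 179
= 1005.6 ms


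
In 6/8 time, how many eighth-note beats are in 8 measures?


Working:
Time signature 6/8: the bottom number 8 means the eighth note gets one count
The top number 6 means 6 eighth-note beats per measure
Total = 6 × 8 measures
= 48 eighth-note beats


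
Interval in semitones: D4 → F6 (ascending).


Working:
Absolute semitone position = octave×12 + chromatic position
D4: 4×12 + 2 = 50
F6: 6×12 + 5 = 77
Difference = 77 - 50 = 27
= 27 semitones


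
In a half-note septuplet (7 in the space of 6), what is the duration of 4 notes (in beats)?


Working:
Septuplet: 7 notes occupy the space of 6 half notes
Space = 6 × 2 = 12 beats
Each septuplet note = 12 / 7 = 12/7 beats
4 notes = 4 × 12/7 = 48/7
= 48/7 beats


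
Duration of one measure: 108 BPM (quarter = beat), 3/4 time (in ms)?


Quarter-note beat duration = 60000 / 108 ms
Beats per measure (3/4) = 3
One measure = 3 × 60000 / 108 = 180000 / 108 ms
= 1666.7 ms


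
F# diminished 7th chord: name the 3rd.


Diminished 7th chord = root + minor 3rd + diminished 5th + diminished 7th
Seventh chords stack in thirds, so the letter names are F-A-C-E
Root: F#
Minor 3rd above F#: A
Diminished 5th above F#: C
Diminished 7th above F#: Eb
The 3rd = A


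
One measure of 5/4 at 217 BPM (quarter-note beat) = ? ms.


Working:
Quarter-note beat duration = 60000 / 217 ms
Beats per measure (5/4) = 5
One measure = 5 × 60000 / 217 = 300000 / 217 ms
= 1382.5 ms


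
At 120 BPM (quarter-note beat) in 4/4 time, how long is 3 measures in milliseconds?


Working:
Quarter-note beat duration = 60000 / 120 ms
Beats per measure (4/4) = 4
One measure = 4 × 60000 / 120 = 240000 / 120 ms
3 measures = 3 × 240000 / 120 = 720000 / 120
= 6000.0 ms


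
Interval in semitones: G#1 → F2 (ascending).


Working:
Absolute semitone position = octave×12 + chromatic position
G#1: 1×12 + 8 = 20
F2: 2×12 + 5 = 29
Difference = 29 - 20 = 9
= 9 semitones


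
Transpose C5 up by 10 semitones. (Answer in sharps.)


Step by step:
C5: chromatic position 0 in octave 5 → absolute = 5×12 + 0 = 60
Transpose up 10: 60 + 10 = 70
70 = 5×12 + 10 → A# in octave 5
Result = A#5


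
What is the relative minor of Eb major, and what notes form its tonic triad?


Reasoning:
The relative minor shares the major's key signature and starts on its 6th degree
6th degree = a major 6th above the tonic; a major 6th above Eb is C
→ relative minor of Eb major is C minor
Tonic triad of C minor = root + minor 3rd + perfect 5th = C Eb G
= C minor; triad = C Eb G


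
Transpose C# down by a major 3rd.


Reasoning:
major 3rd: 3 letter names, 4 semitones
Letter: C - 2 → A
Pitch: C# - 4 semitones, spelled as an A → A
= A


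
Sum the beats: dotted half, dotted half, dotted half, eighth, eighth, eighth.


Step by step:
Beat values:
  dotted half = 3 beats
  dotted half = 3 beats
  dotted half = 3 beats
  eighth = 0.5 beats
  eighth = 0.5 beats
  eighth = 0.5 beats
Sum = 3 + 3 + 3 + 0.5 + 0.5 + 0.5
= 10.5 beats


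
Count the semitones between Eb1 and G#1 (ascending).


Reasoning:
Absolute semitone position = octave×12 + chromatic position
Eb1: 1×12 + 3 = 15
G#1: 1×12 + 8 = 20
Difference = 20 - 15 = 5
= 5 semitones


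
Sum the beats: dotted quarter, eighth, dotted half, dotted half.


Solution.
Beat values:
  dotted quarter = 1.5 beats
  eighth = 0.5 beats
  dotted half = 3 beats
  dotted half = 3 beats
Sum = 1.5 + 0.5 + 3 + 3
= 8 beats


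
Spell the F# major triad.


Step by step:
Major triad = root + major 3rd (4 semitones) + perfect 5th (7 semitones)
A triad on F# stacks thirds, so the chord tones use letter names F-A-C
Root: F#
Major 3rd above F#: A#
Perfect 5th above F#: C#
Chord = F# A# C#


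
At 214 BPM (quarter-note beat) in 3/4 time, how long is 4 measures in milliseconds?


Step by step:
Quarter-note beat duration = 60000 / 214 ms
Beats per measure (3/4) = 3
One measure = 3 × 60000 / 214 = 180000 / 214 ms
4 measures = 4 × 180000 / 214 = 720000 / 214
= 3364.5 ms


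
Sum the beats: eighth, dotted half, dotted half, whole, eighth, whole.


Beat values:
  eighth = 0.5 beats
  dotted half = 3 beats
  dotted half = 3 beats
  whole = 4 beats
  eighth = 0.5 beats
  whole = 4 beats
Sum = 0.5 + 3 + 3 + 4 + 0.5 + 4
= 15 beats


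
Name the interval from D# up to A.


Working:
Letter names: D → A spans 5 letter names → a 5th
Semitones: D# → A = 6 half-steps
A 5th of 6 semitones is a diminished 5th
= diminished 5th


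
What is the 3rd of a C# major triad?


Reasoning:
Major triad = root + major 3rd (4 semitones) + perfect 5th (7 semitones)
A triad on C# stacks thirds, so the chord tones use letter names C-E-G
Root: C#
Major 3rd above C#: E#
Perfect 5th above C#: G#
The 3rd = E#


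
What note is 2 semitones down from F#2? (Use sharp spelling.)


Working:
F#2: chromatic position 6 in octave 2 → absolute = 2×12 + 6 = 30
Transpose down 2: 30 - 2 = 28
28 = 2×12 + 4 → E in octave 2
Result = E2


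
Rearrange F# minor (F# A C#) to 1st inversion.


Reasoning:
Root position: F# A C#
1st inversion: move root up an octave
Bass note: A
Notes (bottom to top) = A C# F#


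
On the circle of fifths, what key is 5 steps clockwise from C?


Step by step:
Each clockwise step on the circle of fifths moves up a perfect 5th
From C: C → G → D → A → E → B
= B


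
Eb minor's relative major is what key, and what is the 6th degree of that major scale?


Step by step:
The relative major shares the key signature and is a minor 3rd above the minor tonic
A minor 3rd above Eb is Gb
→ relative major of Eb minor is Gb major
Gb major scale: Gb Ab Bb Cb Db Eb F
= Gb major; 6th degree = Eb


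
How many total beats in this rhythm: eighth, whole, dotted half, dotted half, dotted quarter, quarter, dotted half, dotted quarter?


Reasoning:
Beat values:
  eighth = 0.5 beats
  whole = 4 beats
  dotted half = 3 beats
  dotted half = 3 beats
  dotted quarter = 1.5 beats
  quarter = 1 beat
  dotted half = 3 beats
  dotted quarter = 1.5 beats
Sum = 0.5 + 4 + 3 + 3 + 1.5 + 1 + 3 + 1.5
= 17.5 beats


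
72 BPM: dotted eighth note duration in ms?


Let's work it out.
One quarter-note beat = 60000 / BPM = 60000 / 72 ms
Dotted eighth note = 3/4 × quarter note
Duration = 3/4 × 60000 / 72 = 45000 / 72
= 625.0 ms


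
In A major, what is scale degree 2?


Major scale pattern: W-W-H-W-W-W-H (2-2-1-2-2-2-1 semitones)
Starting from A:
  A + 2 semitones → B
  B + 2 semitones → C#
  C# + 1 semitone → D
  D + 2 semitones → E
  E + 2 semitones → F#
  F# + 2 semitones → G#
  G# + 1 semitone → A
Scale: A B C# D E F# G#
Degree 2 = B


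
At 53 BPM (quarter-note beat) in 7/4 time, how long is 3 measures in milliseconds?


Solution.
Quarter-note beat duration = 60000 / 53 ms
Beats per measure (7/4) = 7
One measure = 7 × 60000 / 53 = 420000 / 53 ms
3 measures = 3 × 420000 / 53 = 1260000 / 53
= 23773.6 ms


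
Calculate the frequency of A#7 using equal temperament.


Working:
f = 440 × 2^(n/12) where n = semitones from A4
A#7: 37 semitones from A4
f = 440 × 2^(37/12)
f = 3729.31 Hz


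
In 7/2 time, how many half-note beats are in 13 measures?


Reasoning:
Time signature 7/2: the bottom number 2 means the half note gets one count
The top number 7 means 7 half-note beats per measure
Total = 7 × 13 measures
= 91 half-note beats


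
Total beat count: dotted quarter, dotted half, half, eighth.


Solution.
Beat values:
  dotted quarter = 1.5 beats
  dotted half = 3 beats
  half = 2 beats
  eighth = 0.5 beats
Sum = 1.5 + 3 + 2 + 0.5
= 7 beats


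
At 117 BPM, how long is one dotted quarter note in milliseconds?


Working:
One quarter-note beat = 60000 / BPM = 60000 / 117 ms
Dotted quarter note = 3/2 × quarter note
Duration = 3/2 × 60000 / 117 = 90000 / 117
= 769.2 ms


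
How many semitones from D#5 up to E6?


Solution.
Absolute semitone position = octave×12 + chromatic position
D#5: 5×12 + 3 = 63
E6: 6×12 + 4 = 76
Difference = 76 - 63 = 13
= 13 semitones


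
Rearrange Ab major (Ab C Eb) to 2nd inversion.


Working:
Root position: Ab C Eb
2nd inversion: move root and 3rd up an octave
Bass note: Eb
Notes (bottom to top) = Eb Ab C


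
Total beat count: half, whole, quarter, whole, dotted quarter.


Beat values:
  half = 2 beats
  whole = 4 beats
  quarter = 1 beat
  whole = 4 beats
  dotted quarter = 1.5 beats
Sum = 2 + 4 + 1 + 4 + 1.5
= 12.5 beats


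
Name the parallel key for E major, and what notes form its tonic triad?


Solution.
Parallel keys share the same tonic but differ in mode
E major → parallel is E minor
Tonic triad of E minor = E G B
= E minor; triad = E G B


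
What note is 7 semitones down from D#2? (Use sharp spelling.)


Solution.
D#2: chromatic position 3 in octave 2 → absolute = 2×12 + 3 = 27
Transpose down 7: 27 - 7 = 20
20 = 1×12 + 8 → G# in octave 1
Result = G#1


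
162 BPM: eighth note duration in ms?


Step by step:
One quarter-note beat = 60000 / BPM = 60000 / 162 ms
Eighth note = 1/2 × quarter note
Duration = 1/2 × 60000 / 162 = 30000 / 162
= 185.2 ms


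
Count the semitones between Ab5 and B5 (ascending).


Absolute semitone position = octave×12 + chromatic position
Ab5: 5×12 + 8 = 68
B5: 5×12 + 11 = 71
Difference = 71 - 68 = 3
= 3 semitones


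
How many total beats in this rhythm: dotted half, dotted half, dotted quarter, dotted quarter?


Solution.
Beat values:
  dotted half = 3 beats
  dotted half = 3 beats
  dotted quarter = 1.5 beats
  dotted quarter = 1.5 beats
Sum = 3 + 3 + 1.5 + 1.5
= 9 beats


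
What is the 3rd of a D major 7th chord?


Major 7th chord = root + major 3rd + perfect 5th + major 7th
Seventh chords stack in thirds, so the letter names are D-F-A-C
Root: D
Major 3rd above D: F#
Perfect 5th above D: A
Major 7th above D: C#
The 3rd = F#


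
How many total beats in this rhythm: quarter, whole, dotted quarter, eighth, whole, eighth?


Let's work it out.
Beat values:
  quarter = 1 beat
  whole = 4 beats
  dotted quarter = 1.5 beats
  eighth = 0.5 beats
  whole = 4 beats
  eighth = 0.5 beats
Sum = 1 + 4 + 1.5 + 0.5 + 4 + 0.5
= 11.5 beats


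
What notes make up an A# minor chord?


Step by step:
Minor triad = root + minor 3rd (3 semitones) + perfect 5th (7 semitones)
A triad on A# stacks thirds, so the chord tones use letter names A-C-E
Root: A#
Minor 3rd above A#: C#
Perfect 5th above A#: E#
Chord = A# C# E#


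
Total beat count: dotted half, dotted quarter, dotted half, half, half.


Beat values:
  dotted half = 3 beats
  dotted quarter = 1.5 beats
  dotted half = 3 beats
  half = 2 beats
  half = 2 beats
Sum = 3 + 1.5 + 3 + 2 + 2
= 11.5 beats


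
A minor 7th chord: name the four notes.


Working:
Minor 7th chord = root + minor 3rd + perfect 5th + minor 7th
Seventh chords stack in thirds, so the letter names are A-C-E-G
Root: A
Minor 3rd above A: C
Perfect 5th above A: E
Minor 7th above A: G
Chord = A C E G


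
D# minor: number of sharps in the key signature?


Sharp minor keys follow the circle of fifths: A(0), E(1), B(2), F#(3), C#(4), G#(5), D#(6), A#(7)
D# minor has 6 sharps
Order of sharps: F# C# G# D# A# E# B# → first 6: F#, C#, G#, D#, A#, E#
= 6 sharps


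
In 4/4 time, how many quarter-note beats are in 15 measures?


Let's work it out.
Time signature 4/4: the bottom number 4 means the quarter note gets one count
The top number 4 means 4 quarter-note beats per measure
Total = 4 × 15 measures
= 60 quarter-note beats


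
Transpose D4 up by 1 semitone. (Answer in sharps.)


Working:
D4: chromatic position 2 in octave 4 → absolute = 4×12 + 2 = 50
Transpose up 1: 50 + 1 = 51
51 = 4×12 + 3 → D# in octave 4
Result = D#4


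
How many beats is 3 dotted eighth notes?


Step by step:
Base eighth note = 1/2 beats
Dot 1 adds half the previous value: +1/4
One dotted eighth = 1/2 + 1/4 = 3/4
3 of them = 3 × 3/4 = 9/4
= 9/4 beats


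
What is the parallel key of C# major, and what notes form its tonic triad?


Let's work it out.
Parallel keys share the same tonic but differ in mode
C# major → parallel is C# minor
Tonic triad of C# minor = C# E G#
= C# minor; triad = C# E G#


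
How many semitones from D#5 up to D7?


Reasoning:
Absolute semitone position = octave×12 + chromatic position
D#5: 5×12 + 3 = 63
D7: 7×12 + 2 = 86
Difference = 86 - 63 = 23
= 23 semitones


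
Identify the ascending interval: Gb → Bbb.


Let's work it out.
Letter names: G → B spans 3 letter names → a 3rd
Semitones: Gb → Bbb = 3 half-steps
A 3rd of 3 semitones is a minor 3rd
= minor 3rd


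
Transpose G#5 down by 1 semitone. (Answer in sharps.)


G#5: chromatic position 8 in octave 5 → absolute = 5×12 + 8 = 68
Transpose down 1: 68 - 1 = 67
67 = 5×12 + 7 → G in octave 5
Result = G5


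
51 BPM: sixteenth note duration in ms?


Let's work it out.
One quarter-note beat = 60000 / BPM = 60000 / 51 ms
Sixteenth note = 1/4 × quarter note
Duration = 1/4 × 60000 / 51 = 15000 / 51
= 294.1 ms


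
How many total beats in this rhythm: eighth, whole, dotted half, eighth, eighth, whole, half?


Beat values:
  eighth = 0.5 beats
  whole = 4 beats
  dotted half = 3 beats
  eighth = 0.5 beats
  eighth = 0.5 beats
  whole = 4 beats
  half = 2 beats
Sum = 0.5 + 4 + 3 + 0.5 + 0.5 + 4 + 2
= 14.5 beats


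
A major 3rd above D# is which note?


Working:
A 3rd spans 3 letter names, so from D we land on F
A major 3rd = 4 semitones above D#
Spell F at that pitch: F##
= F##


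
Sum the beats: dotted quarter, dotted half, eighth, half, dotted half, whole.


Beat values:
  dotted quarter = 1.5 beats
  dotted half = 3 beats
  eighth = 0.5 beats
  half = 2 beats
  dotted half = 3 beats
  whole = 4 beats
Sum = 1.5 + 3 + 0.5 + 2 + 3 + 4
= 14 beats


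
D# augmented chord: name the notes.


Let's work it out.
Augmented triad = root + major 3rd (4 semitones) + augmented 5th (8 semitones)
A triad on D# stacks thirds, so the chord tones use letter names D-F-A
Root: D#
Major 3rd above D#: F##
Augmented 5th above D#: A##
Chord = D# F## A##


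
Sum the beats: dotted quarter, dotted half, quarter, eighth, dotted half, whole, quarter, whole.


Beat values:
  dotted quarter = 1.5 beats
  dotted half = 3 beats
  quarter = 1 beat
  eighth = 0.5 beats
  dotted half = 3 beats
  whole = 4 beats
  quarter = 1 beat
  whole = 4 beats
Sum = 1.5 + 3 + 1 + 0.5 + 3 + 4 + 1 + 4
= 18 beats


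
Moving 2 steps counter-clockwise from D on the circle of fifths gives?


Reasoning:
Each counter-clockwise step moves down a perfect 5th (= up a perfect 4th)
From D: D → G → C
= C


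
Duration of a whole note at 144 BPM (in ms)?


One quarter-note beat = 60000 / BPM = 60000 / 144 ms
Whole note = 4 × quarter note
Duration = 4 × 60000 / 144 = 240000 / 144
= 1666.7 ms


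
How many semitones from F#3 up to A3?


Absolute semitone position = octave×12 + chromatic position
F#3: 3×12 + 6 = 42
A3: 3×12 + 9 = 45
Difference = 45 - 42 = 3
= 3 semitones


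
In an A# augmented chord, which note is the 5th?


Reasoning:
Augmented triad = root + major 3rd (4 semitones) + augmented 5th (8 semitones)
A triad on A# stacks thirds, so the chord tones use letter names A-C-E
Root: A#
Major 3rd above A#: C##
Augmented 5th above A#: E##
The 5th = E##


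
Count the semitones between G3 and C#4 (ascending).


Absolute semitone position = octave×12 + chromatic position
G3: 3×12 + 7 = 43
C#4: 4×12 + 1 = 49
Difference = 49 - 43 = 6
= 6 semitones


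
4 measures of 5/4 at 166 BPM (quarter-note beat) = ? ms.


Step by step:
Quarter-note beat duration = 60000 / 166 ms
Beats per measure (5/4) = 5
One measure = 5 × 60000 / 166 = 300000 / 166 ms
4 measures = 4 × 300000 / 166 = 1200000 / 166
= 7228.9 ms


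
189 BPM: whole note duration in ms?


Let's work it out.
One quarter-note beat = 60000 / BPM = 60000 / 189 ms
Whole note = 4 × quarter note
Duration = 4 × 60000 / 189 = 240000 / 189
= 1269.8 ms


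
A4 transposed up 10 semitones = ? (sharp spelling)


Solution.
A4: chromatic position 9 in octave 4 → absolute = 4×12 + 9 = 57
Transpose up 10: 57 + 10 = 67
67 = 5×12 + 7 → G in octave 5
Result = G5


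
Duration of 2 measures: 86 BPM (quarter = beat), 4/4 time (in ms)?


Reasoning:
Quarter-note beat duration = 60000 / 86 ms
Beats per measure (4/4) = 4
One measure = 4 × 60000 / 86 = 240000 / 86 ms
2 measures = 2 × 240000 / 86 = 480000 / 86
= 5581.4 ms


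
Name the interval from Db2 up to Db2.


Working:
Letter names: D → D spans 1 letter name → a unison
Semitones: Db2 → Db2 = 0 half-steps
A unison of 0 semitones is a perfect unison
= perfect unison


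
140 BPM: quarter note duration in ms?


Reasoning:
One quarter-note beat = 60000 / BPM = 60000 / 140 ms
Duration = 60000 / 140
= 428.6 ms


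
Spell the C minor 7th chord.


Reasoning:
Minor 7th chord = root + minor 3rd + perfect 5th + minor 7th
Seventh chords stack in thirds, so the letter names are C-E-G-B
Root: C
Minor 3rd above C: Eb
Perfect 5th above C: G
Minor 7th above C: Bb
Chord = C Eb G Bb


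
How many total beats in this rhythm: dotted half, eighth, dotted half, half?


Beat values:
  dotted half = 3 beats
  eighth = 0.5 beats
  dotted half = 3 beats
  half = 2 beats
Sum = 3 + 0.5 + 3 + 2
= 8.5 beats


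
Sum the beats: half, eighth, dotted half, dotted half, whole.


Beat values:
  half = 2 beats
  eighth = 0.5 beats
  dotted half = 3 beats
  dotted half = 3 beats
  whole = 4 beats
Sum = 2 + 0.5 + 3 + 3 + 4
= 12.5 beats


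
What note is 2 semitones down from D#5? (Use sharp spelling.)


Let's work it out.
D#5: chromatic position 3 in octave 5 → absolute = 5×12 + 3 = 63
Transpose down 2: 63 - 2 = 61
61 = 5×12 + 1 → C# in octave 5
Result = C#5


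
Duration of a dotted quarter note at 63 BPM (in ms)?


Solution.
One quarter-note beat = 60000 / BPM = 60000 / 63 ms
Dotted quarter note = 3/2 × quarter note
Duration = 3/2 × 60000 / 63 = 90000 / 63
= 1428.6 ms


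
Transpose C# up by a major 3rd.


major 3rd: 3 letter names, 4 semitones
Letter: C + 2 → E
Pitch: C# + 4 semitones, spelled as an E → E#
= E#
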